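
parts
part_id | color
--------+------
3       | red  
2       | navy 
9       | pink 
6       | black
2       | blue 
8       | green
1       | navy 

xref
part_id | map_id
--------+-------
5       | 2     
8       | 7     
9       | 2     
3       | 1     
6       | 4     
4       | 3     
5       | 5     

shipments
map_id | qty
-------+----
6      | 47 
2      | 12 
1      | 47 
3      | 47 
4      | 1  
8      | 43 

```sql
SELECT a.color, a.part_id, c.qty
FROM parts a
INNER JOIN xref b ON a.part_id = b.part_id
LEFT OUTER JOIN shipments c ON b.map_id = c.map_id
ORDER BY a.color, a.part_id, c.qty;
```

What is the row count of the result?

4

Evaluate left to right. First `parts a INNER JOIN xref b` on part_id: 4 row(s).
Then LEFT JOIN `shipments c` on map_id: each of those 4 rows is kept; rows whose b.map_id has no match in c get NULL for c's columns.
Result: 4 row(s).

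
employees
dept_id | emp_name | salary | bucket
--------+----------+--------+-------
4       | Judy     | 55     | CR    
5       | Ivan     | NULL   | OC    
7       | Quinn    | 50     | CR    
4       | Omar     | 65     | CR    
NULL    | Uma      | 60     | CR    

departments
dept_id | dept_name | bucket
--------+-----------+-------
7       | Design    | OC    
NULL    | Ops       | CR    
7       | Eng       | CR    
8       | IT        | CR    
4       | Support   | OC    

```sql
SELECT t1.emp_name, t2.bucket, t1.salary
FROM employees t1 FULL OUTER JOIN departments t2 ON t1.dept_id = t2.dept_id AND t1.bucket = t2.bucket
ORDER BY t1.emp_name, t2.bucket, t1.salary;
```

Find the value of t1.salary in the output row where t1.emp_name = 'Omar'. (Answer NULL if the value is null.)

FULL OUTER JOIN keeps every row from both sides; unmatched rows get NULL for the other side's columns.
Matching on t1.dept_id = t2.dept_id AND t1.bucket = t2.bucket. A NULL in a compared column never satisfies the condition.
- dept_id=4, bucket=CR: no t2 row matches, row kept with t2 columns NULL.
- dept_id=5, bucket=OC: no t2 row matches, row kept with t2 columns NULL.
- dept_id=7, bucket=CR: 1 matching t2 row(s), so 1 row(s) emitted.
- dept_id=4, bucket=CR: no t2 row matches, row kept with t2 columns NULL.
- dept_id=NULL, bucket=CR: no t2 row matches, row kept with t2 columns NULL.
- 4 t2 row(s) had no t1 match → kept, t1 columns NULL.

65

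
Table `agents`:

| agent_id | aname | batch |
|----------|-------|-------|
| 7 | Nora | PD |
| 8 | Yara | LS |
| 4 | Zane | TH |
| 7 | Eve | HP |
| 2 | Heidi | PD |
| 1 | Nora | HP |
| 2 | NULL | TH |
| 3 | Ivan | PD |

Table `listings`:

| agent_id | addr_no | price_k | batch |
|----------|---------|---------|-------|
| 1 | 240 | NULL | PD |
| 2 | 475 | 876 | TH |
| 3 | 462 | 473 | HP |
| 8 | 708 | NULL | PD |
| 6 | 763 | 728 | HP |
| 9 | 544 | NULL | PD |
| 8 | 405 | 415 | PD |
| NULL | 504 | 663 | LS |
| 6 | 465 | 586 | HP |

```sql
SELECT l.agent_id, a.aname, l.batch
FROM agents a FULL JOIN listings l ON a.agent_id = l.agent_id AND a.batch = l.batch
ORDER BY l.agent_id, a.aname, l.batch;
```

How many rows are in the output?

FULL OUTER JOIN keeps every row from both sides; unmatched rows get NULL for the other side's columns.
Matching on a.agent_id = l.agent_id AND a.batch = l.batch. A NULL in a compared column never satisfies the condition.
- agent_id=7, batch=PD: no l row matches, row kept with l columns NULL.
- agent_id=8, batch=LS: no l row matches, row kept with l columns NULL.
- agent_id=4, batch=TH: no l row matches, row kept with l columns NULL.
- agent_id=7, batch=HP: no l row matches, row kept with l columns NULL.
- agent_id=2, batch=PD: no l row matches, row kept with l columns NULL.
- agent_id=1, batch=HP: no l row matches, row kept with l columns NULL.
- agent_id=2, batch=TH: 1 matching l row(s), so 1 row(s) emitted.
- agent_id=3, batch=PD: no l row matches, row kept with l columns NULL.
- plus 8 unmatched l row(s), each kept with NULL a columns.
Total: 1 matched + 15 padded = 16 rows.

16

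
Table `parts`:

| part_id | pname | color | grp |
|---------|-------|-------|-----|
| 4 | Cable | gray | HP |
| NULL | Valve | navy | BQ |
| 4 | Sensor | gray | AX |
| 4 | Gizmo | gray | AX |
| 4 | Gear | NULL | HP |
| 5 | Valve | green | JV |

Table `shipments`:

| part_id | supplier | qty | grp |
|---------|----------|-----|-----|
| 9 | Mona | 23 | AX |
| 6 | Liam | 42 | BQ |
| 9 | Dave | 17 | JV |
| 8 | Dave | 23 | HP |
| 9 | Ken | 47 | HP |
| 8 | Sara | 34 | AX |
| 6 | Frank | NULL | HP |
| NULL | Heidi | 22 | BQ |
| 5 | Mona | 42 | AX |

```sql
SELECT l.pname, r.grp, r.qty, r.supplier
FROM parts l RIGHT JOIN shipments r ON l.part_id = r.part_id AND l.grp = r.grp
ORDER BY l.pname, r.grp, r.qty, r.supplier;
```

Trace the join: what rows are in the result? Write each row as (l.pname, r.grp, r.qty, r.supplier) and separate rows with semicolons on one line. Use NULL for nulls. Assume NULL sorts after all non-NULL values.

(NULL, AX, 23, Mona); (NULL, AX, 34, Sara); (NULL, AX, 42, Mona); (NULL, BQ, 22, Heidi); (NULL, BQ, 42, Liam); (NULL, HP, 23, Dave); (NULL, HP, 47, Ken); (NULL, HP, NULL, Frank); (NULL, JV, 17, Dave)

RIGHT JOIN keeps every row from `shipments`; unmatched rows get NULL for `parts`'s columns.
Matching on l.part_id = r.part_id AND l.grp = r.grp. A NULL in a compared column never satisfies the condition.
- l[0] part_id=4, grp=HP → no match.
- l[1] part_id=NULL, grp=BQ → no match.
- l[2] part_id=4, grp=AX → no match.
- l[3] part_id=4, grp=AX → no match.
- l[4] part_id=4, grp=HP → no match.
- l[5] part_id=5, grp=JV → no match.
- 9 row(s) from r found no l partner → padded with NULL.
After projecting and ordering:
l.pname | r.grp | r.qty | r.supplier
NULL | AX | 23 | Mona
NULL | AX | 34 | Sara
NULL | AX | 42 | Mona
NULL | BQ | 22 | Heidi
NULL | BQ | 42 | Liam
NULL | HP | 23 | Dave
NULL | HP | 47 | Ken
NULL | HP | NULL | Frank
NULL | JV | 17 | Dave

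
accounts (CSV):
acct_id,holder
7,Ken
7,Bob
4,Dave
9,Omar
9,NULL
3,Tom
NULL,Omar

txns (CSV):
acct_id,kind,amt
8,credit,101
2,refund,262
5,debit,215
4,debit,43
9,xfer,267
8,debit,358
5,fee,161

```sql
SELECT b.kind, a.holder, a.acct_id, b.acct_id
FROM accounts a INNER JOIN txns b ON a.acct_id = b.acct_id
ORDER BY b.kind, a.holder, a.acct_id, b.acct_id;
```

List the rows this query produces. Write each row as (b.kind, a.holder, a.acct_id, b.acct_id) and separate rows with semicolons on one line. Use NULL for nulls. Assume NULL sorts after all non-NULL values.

INNER JOIN keeps only pairs where the ON condition holds.
Matching on a.acct_id = b.acct_id. A NULL in a compared column never satisfies the condition.
Matched pairs: 3.

(debit, Dave, 4, 4); (xfer, Omar, 9, 9); (xfer, NULL, 9, 9)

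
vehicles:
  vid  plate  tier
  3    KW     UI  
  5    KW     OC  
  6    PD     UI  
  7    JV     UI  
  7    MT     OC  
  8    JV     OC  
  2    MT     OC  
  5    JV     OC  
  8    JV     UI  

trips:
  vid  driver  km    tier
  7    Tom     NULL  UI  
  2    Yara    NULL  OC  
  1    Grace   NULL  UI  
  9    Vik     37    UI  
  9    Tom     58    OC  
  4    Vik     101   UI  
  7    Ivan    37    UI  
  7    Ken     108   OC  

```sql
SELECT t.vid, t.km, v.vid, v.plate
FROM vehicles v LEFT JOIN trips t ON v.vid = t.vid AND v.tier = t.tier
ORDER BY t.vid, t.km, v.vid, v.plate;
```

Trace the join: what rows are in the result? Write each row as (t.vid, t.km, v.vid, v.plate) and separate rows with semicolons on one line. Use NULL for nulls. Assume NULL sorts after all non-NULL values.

(2, NULL, 2, MT); (7, 37, 7, JV); (7, 108, 7, MT); (7, NULL, 7, JV); (NULL, NULL, 3, KW); (NULL, NULL, 5, JV); (NULL, NULL, 5, KW); (NULL, NULL, 6, PD); (NULL, NULL, 8, JV); (NULL, NULL, 8, JV)

LEFT JOIN keeps every row from `vehicles`; unmatched rows get NULL for `trips`'s columns.
Matching on v.vid = t.vid AND v.tier = t.tier.
- vid=3, tier=UI: no t row matches, row kept with t columns NULL.
- vid=5, tier=OC: no t row matches, row kept with t columns NULL.
- vid=6, tier=UI: no t row matches, row kept with t columns NULL.
- vid=7, tier=UI: 2 matching t row(s), so 2 row(s) emitted.
- vid=7, tier=OC: 1 matching t row(s), so 1 row(s) emitted.
- vid=8, tier=OC: no t row matches, row kept with t columns NULL.
- vid=2, tier=OC: 1 matching t row(s), so 1 row(s) emitted.
- vid=5, tier=OC: no t row matches, row kept with t columns NULL.
- vid=8, tier=UI: no t row matches, row kept with t columns NULL.
After projecting and ordering:
t.vid | t.km | v.vid | v.plate
2 | NULL | 2 | MT
7 | 37 | 7 | JV
7 | 108 | 7 | MT
7 | NULL | 7 | JV
NULL | NULL | 3 | KW
NULL | NULL | 5 | JV
NULL | NULL | 5 | KW
NULL | NULL | 6 | PD
NULL | NULL | 8 | JV
NULL | NULL | 8 | JV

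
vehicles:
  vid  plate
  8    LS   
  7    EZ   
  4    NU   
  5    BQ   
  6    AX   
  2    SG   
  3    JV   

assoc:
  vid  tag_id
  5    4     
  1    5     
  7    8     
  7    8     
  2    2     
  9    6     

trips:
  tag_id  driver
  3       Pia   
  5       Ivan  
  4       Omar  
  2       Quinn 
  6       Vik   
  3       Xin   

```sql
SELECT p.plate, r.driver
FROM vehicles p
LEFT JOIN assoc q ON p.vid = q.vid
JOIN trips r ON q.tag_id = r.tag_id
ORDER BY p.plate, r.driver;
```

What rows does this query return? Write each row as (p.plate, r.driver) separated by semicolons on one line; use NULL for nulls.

Evaluate left to right. First `vehicles p LEFT JOIN assoc q` on vid: 8 row(s).
Then INNER JOIN `trips r` on tag_id: keep only rows whose q.tag_id appears in r.

(BQ, Omar); (SG, Quinn)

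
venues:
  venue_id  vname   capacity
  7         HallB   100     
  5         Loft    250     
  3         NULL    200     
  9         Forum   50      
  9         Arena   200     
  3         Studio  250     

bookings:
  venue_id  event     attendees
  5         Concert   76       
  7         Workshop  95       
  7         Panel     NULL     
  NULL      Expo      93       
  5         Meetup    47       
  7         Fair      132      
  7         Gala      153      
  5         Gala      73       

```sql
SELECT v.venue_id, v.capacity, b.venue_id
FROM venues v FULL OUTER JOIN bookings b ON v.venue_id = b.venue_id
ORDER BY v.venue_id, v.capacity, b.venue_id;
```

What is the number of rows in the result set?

FULL OUTER JOIN keeps every row from both sides; unmatched rows get NULL for the other side's columns.
Matching on v.venue_id = b.venue_id. A NULL in a compared column never satisfies the condition.
- venue_id=7: 4 matching b row(s), so 4 row(s) emitted.
- venue_id=5: 3 matching b row(s), so 3 row(s) emitted.
- venue_id=3: no b row matches, row kept with b columns NULL.
- venue_id=9: no b row matches, row kept with b columns NULL.
- venue_id=9: no b row matches, row kept with b columns NULL.
- venue_id=3: no b row matches, row kept with b columns NULL.
- plus 1 unmatched b row(s), each kept with NULL v columns.
Total: 7 matched + 5 padded = 12 rows.

12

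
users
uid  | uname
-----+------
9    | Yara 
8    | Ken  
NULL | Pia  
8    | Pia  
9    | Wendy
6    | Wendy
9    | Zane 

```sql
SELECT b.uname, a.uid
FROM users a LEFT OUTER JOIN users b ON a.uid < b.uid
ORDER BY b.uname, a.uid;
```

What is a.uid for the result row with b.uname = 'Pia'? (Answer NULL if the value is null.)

6

LEFT JOIN keeps every row from `users a`; unmatched rows get NULL for `users b`'s columns.
Matching on a.uid < b.uid. A NULL in a compared column never satisfies the condition.
Matched pairs: 11; unmatched a rows kept: 4.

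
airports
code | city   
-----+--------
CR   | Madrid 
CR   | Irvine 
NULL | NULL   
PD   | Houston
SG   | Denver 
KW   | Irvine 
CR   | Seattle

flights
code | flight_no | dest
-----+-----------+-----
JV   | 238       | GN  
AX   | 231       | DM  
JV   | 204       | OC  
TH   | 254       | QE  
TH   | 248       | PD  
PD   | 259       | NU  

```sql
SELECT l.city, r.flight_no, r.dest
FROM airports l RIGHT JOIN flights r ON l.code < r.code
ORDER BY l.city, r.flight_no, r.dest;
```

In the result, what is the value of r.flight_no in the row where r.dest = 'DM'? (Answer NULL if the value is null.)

RIGHT JOIN keeps every row from `flights`; unmatched rows get NULL for `airports`'s columns.
Matching on l.code < r.code. A NULL in a compared column never satisfies the condition.
- l (code=CR) pairs with 5 row(s) of r.
- l (code=CR) pairs with 5 row(s) of r.
- l (code=NULL) has no partner in r.
- l (code=PD) pairs with 2 row(s) of r.
- l (code=SG) pairs with 2 row(s) of r.
- l (code=KW) pairs with 3 row(s) of r.
- l (code=CR) pairs with 5 row(s) of r.
- 1 r row(s) had no l match → kept, l columns NULL.

231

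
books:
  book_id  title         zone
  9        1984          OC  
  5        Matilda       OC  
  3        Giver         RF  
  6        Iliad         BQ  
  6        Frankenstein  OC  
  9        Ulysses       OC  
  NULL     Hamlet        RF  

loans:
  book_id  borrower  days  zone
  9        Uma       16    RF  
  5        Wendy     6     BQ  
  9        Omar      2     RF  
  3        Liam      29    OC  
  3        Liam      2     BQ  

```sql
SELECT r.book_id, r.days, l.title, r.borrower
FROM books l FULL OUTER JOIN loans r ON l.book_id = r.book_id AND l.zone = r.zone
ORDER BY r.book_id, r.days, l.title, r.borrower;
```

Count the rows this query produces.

12

FULL OUTER JOIN keeps every row from both sides; unmatched rows get NULL for the other side's columns.
Matching on l.book_id = r.book_id AND l.zone = r.zone. A NULL in a compared column never satisfies the condition.
- l (book_id=9, zone=OC) has no partner → padded with NULL.
- l (book_id=5, zone=OC) has no partner → padded with NULL.
- l (book_id=3, zone=RF) has no partner → padded with NULL.
- l (book_id=6, zone=BQ) has no partner → padded with NULL.
- l (book_id=6, zone=OC) has no partner → padded with NULL.
- l (book_id=9, zone=OC) has no partner → padded with NULL.
- l (book_id=NULL, zone=RF) has no partner → padded with NULL.
- 5 row(s) from r found no l partner → padded with NULL.
Total: 0 matched + 12 padded = 12 rows.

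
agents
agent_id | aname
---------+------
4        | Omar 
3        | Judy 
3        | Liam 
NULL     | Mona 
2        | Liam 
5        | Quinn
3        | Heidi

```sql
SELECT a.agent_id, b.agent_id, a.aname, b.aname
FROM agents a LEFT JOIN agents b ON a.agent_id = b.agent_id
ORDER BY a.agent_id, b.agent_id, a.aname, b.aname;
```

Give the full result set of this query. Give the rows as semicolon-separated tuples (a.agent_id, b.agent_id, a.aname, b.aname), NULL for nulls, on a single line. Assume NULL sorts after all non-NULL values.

(2, 2, Liam, Liam); (3, 3, Heidi, Heidi); (3, 3, Heidi, Judy); (3, 3, Heidi, Liam); (3, 3, Judy, Heidi); (3, 3, Judy, Judy); (3, 3, Judy, Liam); (3, 3, Liam, Heidi); (3, 3, Liam, Judy); (3, 3, Liam, Liam); (4, 4, Omar, Omar); (5, 5, Quinn, Quinn); (NULL, NULL, Mona, NULL)

LEFT JOIN keeps every row from `agents a`; unmatched rows get NULL for `agents b`'s columns.
Matching on a.agent_id = b.agent_id. A NULL in a compared column never satisfies the condition.
Matched pairs: 12; unmatched a rows kept: 1.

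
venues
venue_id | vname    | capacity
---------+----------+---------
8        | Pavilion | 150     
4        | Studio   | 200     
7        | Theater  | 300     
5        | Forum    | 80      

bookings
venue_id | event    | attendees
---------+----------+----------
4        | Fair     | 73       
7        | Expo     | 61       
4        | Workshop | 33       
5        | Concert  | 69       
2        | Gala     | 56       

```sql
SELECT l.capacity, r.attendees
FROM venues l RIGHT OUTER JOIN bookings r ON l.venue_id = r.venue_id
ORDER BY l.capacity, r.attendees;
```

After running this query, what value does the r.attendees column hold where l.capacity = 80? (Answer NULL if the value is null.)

RIGHT JOIN keeps every row from `bookings`; unmatched rows get NULL for `venues`'s columns.
Matching on l.venue_id = r.venue_id.
- l row (venue_id=8): no match.
- l row (venue_id=4): matches 2 r row(s) → 2 output row(s).
- l row (venue_id=7): matches 1 r row(s) → 1 output row(s).
- l row (venue_id=5): matches 1 r row(s) → 1 output row(s).
- plus 1 unmatched r row(s), each kept with NULL l columns.

69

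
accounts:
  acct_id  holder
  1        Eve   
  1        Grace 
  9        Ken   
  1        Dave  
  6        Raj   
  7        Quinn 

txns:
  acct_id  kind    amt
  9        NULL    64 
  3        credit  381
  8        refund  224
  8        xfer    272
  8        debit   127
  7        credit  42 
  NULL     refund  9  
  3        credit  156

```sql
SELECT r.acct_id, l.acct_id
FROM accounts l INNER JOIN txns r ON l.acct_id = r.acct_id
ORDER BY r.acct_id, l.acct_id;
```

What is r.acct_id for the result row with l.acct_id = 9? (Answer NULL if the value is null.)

INNER JOIN keeps only pairs where the ON condition holds.
Matching on l.acct_id = r.acct_id. A NULL in a compared column never satisfies the condition.
- l row (acct_id=1): no match → dropped.
- l row (acct_id=1): no match → dropped.
- l row (acct_id=9): matches 1 r row(s) → 1 output row(s).
- l row (acct_id=1): no match → dropped.
- l row (acct_id=6): no match → dropped.
- l row (acct_id=7): matches 1 r row(s) → 1 output row(s).

9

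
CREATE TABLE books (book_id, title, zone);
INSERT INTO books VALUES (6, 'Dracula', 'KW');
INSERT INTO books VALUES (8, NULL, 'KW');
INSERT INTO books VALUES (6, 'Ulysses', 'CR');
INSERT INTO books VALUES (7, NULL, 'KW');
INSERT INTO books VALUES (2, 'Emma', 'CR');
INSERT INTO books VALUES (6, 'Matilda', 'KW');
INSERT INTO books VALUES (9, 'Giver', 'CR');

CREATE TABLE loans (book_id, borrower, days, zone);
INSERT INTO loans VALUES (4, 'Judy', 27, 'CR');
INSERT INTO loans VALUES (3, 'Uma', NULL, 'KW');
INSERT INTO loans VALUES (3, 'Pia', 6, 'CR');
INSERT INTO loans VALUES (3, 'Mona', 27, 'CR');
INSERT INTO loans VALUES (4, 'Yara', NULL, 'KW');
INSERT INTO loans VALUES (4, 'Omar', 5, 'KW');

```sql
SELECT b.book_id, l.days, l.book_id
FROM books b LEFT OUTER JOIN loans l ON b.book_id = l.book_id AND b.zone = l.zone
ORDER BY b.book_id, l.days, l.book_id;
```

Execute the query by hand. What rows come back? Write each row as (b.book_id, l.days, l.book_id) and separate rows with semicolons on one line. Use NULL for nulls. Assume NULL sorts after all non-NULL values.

(2, NULL, NULL); (6, NULL, NULL); (6, NULL, NULL); (6, NULL, NULL); (7, NULL, NULL); (8, NULL, NULL); (9, NULL, NULL)

LEFT JOIN keeps every row from `books`; unmatched rows get NULL for `loans`'s columns.
Matching on b.book_id = l.book_id AND b.zone = l.zone.
- b row (book_id=6, zone=KW): no match → kept, l columns NULL.
- b row (book_id=8, zone=KW): no match → kept, l columns NULL.
- b row (book_id=6, zone=CR): no match → kept, l columns NULL.
- b row (book_id=7, zone=KW): no match → kept, l columns NULL.
- b row (book_id=2, zone=CR): no match → kept, l columns NULL.
- b row (book_id=6, zone=KW): no match → kept, l columns NULL.
- b row (book_id=9, zone=CR): no match → kept, l columns NULL.
After projecting and ordering:
b.book_id | l.days | l.book_id
2 | NULL | NULL
6 | NULL | NULL
6 | NULL | NULL
6 | NULL | NULL
7 | NULL | NULL
8 | NULL | NULL
9 | NULL | NULL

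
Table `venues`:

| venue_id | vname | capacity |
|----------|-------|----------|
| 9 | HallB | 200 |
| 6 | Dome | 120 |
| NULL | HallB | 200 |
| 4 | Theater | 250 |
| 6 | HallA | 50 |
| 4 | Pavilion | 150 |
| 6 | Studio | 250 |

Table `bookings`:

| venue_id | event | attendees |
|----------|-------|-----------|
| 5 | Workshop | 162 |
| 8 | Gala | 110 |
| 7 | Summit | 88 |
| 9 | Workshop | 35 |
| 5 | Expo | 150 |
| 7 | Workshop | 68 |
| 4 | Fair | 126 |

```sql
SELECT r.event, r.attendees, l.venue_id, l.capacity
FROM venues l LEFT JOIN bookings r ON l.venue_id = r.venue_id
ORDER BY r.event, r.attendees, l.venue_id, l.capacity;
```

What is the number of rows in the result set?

LEFT JOIN keeps every row from `venues`; unmatched rows get NULL for `bookings`'s columns.
Matching on l.venue_id = r.venue_id. A NULL in a compared column never satisfies the condition.
- venue_id=9: 1 matching r row(s), so 1 row(s) emitted.
- venue_id=6: no r row matches, row kept with r columns NULL.
- venue_id=NULL: no r row matches, row kept with r columns NULL.
- venue_id=4: 1 matching r row(s), so 1 row(s) emitted.
- venue_id=6: no r row matches, row kept with r columns NULL.
- venue_id=4: 1 matching r row(s), so 1 row(s) emitted.
- venue_id=6: no r row matches, row kept with r columns NULL.
Total: 3 matched + 4 padded = 7 rows.

7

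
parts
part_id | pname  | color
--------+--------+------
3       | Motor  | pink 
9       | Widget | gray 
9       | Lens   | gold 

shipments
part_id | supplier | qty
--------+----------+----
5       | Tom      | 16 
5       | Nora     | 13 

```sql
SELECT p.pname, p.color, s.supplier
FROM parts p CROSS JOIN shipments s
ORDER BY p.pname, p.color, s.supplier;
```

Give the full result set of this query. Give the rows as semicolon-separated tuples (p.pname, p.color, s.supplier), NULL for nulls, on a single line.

CROSS JOIN pairs every row of `parts` with every row of `shipments`: 3 × 2 = 6 rows.

(Lens, gold, Nora); (Lens, gold, Tom); (Motor, pink, Nora); (Motor, pink, Tom); (Widget, gray, Nora); (Widget, gray, Tom)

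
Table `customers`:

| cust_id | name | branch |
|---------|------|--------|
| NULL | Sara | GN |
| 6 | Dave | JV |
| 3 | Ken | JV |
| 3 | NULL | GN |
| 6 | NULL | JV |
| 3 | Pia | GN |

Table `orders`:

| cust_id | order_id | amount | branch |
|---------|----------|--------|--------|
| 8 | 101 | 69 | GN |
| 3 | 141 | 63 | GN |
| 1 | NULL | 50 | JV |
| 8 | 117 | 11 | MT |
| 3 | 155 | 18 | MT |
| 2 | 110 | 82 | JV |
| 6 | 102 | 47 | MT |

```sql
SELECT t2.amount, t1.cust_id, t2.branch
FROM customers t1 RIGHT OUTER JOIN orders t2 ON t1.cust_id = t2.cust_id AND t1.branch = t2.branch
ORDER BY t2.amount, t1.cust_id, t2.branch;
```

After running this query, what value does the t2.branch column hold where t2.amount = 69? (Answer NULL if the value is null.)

GN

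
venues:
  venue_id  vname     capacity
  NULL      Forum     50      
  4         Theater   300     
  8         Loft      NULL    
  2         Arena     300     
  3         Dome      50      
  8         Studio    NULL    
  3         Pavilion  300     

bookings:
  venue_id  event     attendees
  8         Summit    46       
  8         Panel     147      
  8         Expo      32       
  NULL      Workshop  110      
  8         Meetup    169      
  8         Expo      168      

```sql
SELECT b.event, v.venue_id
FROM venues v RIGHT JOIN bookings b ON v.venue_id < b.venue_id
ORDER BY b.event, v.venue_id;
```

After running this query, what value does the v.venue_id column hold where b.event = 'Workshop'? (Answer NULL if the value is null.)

RIGHT JOIN keeps every row from `bookings`; unmatched rows get NULL for `venues`'s columns.
Matching on v.venue_id < b.venue_id. A NULL in a compared column never satisfies the condition.
- venue_id=NULL: no matching b row.
- venue_id=4: 5 matching b row(s), so 5 row(s) emitted.
- venue_id=8: no matching b row.
- venue_id=2: 5 matching b row(s), so 5 row(s) emitted.
- venue_id=3: 5 matching b row(s), so 5 row(s) emitted.
- venue_id=8: no matching b row.
- venue_id=3: 5 matching b row(s), so 5 row(s) emitted.
- 1 row(s) from b found no v partner → padded with NULL.

NULL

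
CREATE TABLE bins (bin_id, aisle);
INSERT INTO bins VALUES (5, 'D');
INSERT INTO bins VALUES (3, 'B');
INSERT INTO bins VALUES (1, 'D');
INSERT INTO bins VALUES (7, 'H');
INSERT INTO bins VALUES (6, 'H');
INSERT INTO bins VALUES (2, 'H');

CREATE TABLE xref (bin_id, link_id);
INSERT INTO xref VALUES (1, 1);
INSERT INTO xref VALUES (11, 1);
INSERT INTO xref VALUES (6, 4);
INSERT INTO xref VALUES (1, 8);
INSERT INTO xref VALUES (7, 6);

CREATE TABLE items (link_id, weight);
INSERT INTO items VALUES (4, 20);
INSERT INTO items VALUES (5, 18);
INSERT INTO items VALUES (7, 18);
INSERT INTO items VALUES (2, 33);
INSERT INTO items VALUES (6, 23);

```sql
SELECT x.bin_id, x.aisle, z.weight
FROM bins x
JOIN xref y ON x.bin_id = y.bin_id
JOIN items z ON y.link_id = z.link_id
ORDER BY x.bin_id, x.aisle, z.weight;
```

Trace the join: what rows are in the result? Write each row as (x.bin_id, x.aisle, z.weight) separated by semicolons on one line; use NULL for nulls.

(6, H, 20); (7, H, 23)

Joins associate left-to-right: bins INNER JOIN xref on bin_id gives 4 intermediate row(s).
Then INNER JOIN `items z` on link_id: keep only rows whose y.link_id appears in z.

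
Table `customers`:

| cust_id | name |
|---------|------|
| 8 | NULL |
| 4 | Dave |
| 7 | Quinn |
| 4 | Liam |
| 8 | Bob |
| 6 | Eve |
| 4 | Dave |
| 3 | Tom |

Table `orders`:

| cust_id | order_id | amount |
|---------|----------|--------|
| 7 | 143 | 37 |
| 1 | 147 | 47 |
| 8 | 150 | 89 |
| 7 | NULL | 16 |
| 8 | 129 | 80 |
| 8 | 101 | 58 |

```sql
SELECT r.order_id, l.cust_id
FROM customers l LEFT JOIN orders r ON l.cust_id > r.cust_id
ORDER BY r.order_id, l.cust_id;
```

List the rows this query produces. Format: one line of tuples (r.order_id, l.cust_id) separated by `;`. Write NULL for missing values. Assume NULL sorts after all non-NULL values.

(143, 8); (143, 8); (147, 3); (147, 4); (147, 4); (147, 4); (147, 6); (147, 7); (147, 8); (147, 8); (NULL, 8); (NULL, 8)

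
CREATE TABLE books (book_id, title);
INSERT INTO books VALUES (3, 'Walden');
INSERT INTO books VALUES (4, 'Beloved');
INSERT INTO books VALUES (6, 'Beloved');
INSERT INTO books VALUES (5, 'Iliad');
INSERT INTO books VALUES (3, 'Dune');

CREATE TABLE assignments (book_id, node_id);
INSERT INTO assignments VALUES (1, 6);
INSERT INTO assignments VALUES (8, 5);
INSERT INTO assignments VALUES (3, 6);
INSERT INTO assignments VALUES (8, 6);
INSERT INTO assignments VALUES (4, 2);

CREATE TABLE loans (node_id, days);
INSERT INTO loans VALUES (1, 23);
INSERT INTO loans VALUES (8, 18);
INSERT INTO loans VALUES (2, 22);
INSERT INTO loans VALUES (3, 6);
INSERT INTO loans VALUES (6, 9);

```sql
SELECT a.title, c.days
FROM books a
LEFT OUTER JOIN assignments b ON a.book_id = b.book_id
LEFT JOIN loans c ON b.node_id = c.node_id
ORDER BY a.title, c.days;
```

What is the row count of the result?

Joins associate left-to-right: books LEFT JOIN assignments on book_id gives 5 intermediate row(s).
Then LEFT JOIN `loans c` on node_id: each of those 5 rows is kept; rows whose b.node_id has no match in c get NULL for c's columns.
Result: 5 row(s).

5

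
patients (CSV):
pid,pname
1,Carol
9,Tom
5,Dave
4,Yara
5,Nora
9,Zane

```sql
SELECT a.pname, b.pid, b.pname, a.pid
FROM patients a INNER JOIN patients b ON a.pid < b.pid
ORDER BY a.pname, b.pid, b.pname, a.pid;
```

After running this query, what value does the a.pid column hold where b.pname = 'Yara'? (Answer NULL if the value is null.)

INNER JOIN keeps only pairs where the ON condition holds.
Matching on a.pid < b.pid.
- a[0] pid=1 → 5 match(es) in b → 5 row(s).
- a[1] pid=9 → no match; dropped.
- a[2] pid=5 → 2 match(es) in b → 2 row(s).
- a[3] pid=4 → 4 match(es) in b → 4 row(s).
- a[4] pid=5 → 2 match(es) in b → 2 row(s).
- a[5] pid=9 → no match; dropped.

1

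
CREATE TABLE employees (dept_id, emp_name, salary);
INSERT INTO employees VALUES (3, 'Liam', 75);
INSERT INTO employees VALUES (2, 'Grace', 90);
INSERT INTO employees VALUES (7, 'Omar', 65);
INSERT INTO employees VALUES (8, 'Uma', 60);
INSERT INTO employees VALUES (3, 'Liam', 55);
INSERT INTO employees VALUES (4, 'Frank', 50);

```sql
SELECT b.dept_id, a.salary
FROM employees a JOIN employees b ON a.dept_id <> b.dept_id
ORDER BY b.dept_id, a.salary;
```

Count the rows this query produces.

28

INNER JOIN keeps only pairs where the ON condition holds.
Matching on a.dept_id <> b.dept_id.
Matched pairs: 28.
Total: 28 rows.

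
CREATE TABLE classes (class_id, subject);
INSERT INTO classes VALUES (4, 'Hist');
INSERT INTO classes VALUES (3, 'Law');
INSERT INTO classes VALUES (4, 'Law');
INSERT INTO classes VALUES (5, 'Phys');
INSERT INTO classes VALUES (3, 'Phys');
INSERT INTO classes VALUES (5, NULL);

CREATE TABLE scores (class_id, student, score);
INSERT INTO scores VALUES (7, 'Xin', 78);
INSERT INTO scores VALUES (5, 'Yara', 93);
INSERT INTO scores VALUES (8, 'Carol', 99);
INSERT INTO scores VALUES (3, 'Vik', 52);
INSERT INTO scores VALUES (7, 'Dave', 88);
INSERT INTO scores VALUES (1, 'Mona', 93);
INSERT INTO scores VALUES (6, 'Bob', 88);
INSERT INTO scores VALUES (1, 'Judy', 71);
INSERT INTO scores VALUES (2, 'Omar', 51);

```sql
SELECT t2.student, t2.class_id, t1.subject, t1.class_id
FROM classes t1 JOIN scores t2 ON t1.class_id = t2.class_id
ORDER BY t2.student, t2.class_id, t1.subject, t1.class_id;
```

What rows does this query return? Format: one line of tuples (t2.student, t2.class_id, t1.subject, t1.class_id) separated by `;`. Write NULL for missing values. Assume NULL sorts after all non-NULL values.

(Vik, 3, Law, 3); (Vik, 3, Phys, 3); (Yara, 5, Phys, 5); (Yara, 5, NULL, 5)

INNER JOIN keeps only pairs where the ON condition holds.
Matching on t1.class_id = t2.class_id.
- class_id=4: no matching t2 row, dropped.
- class_id=3: 1 matching t2 row(s), so 1 row(s) emitted.
- class_id=4: no matching t2 row, dropped.
- class_id=5: 1 matching t2 row(s), so 1 row(s) emitted.
- class_id=3: 1 matching t2 row(s), so 1 row(s) emitted.
- class_id=5: 1 matching t2 row(s), so 1 row(s) emitted.
After projecting and ordering:
t2.student | t2.class_id | t1.subject | t1.class_id
Vik | 3 | Law | 3
Vik | 3 | Phys | 3
Yara | 5 | Phys | 5
Yara | 5 | NULL | 5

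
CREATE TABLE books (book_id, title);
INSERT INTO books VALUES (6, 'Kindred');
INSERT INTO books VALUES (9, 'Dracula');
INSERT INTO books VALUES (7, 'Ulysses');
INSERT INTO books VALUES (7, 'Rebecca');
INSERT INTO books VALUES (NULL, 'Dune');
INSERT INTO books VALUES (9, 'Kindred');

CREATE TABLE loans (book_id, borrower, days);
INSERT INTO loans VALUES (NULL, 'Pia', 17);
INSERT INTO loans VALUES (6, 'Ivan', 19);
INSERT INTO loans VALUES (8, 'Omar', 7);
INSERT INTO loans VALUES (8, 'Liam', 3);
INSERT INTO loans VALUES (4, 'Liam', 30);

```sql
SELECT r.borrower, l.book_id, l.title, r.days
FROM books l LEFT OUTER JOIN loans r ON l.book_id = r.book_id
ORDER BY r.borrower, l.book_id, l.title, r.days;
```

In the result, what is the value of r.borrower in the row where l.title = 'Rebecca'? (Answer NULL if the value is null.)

NULL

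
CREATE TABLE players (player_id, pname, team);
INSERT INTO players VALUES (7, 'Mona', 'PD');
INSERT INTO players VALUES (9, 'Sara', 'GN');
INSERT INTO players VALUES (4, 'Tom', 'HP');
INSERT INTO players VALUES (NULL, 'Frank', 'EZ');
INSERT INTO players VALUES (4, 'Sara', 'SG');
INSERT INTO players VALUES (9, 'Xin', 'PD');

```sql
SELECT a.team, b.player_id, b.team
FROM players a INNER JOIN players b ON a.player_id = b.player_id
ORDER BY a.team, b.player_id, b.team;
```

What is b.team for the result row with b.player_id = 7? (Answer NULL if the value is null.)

INNER JOIN keeps only pairs where the ON condition holds.
Matching on a.player_id = b.player_id. A NULL in a compared column never satisfies the condition.
- player_id=7: 1 matching b row(s), so 1 row(s) emitted.
- player_id=9: 2 matching b row(s), so 2 row(s) emitted.
- player_id=4: 2 matching b row(s), so 2 row(s) emitted.
- player_id=NULL: no matching b row, dropped.
- player_id=4: 2 matching b row(s), so 2 row(s) emitted.
- player_id=9: 2 matching b row(s), so 2 row(s) emitted.

PD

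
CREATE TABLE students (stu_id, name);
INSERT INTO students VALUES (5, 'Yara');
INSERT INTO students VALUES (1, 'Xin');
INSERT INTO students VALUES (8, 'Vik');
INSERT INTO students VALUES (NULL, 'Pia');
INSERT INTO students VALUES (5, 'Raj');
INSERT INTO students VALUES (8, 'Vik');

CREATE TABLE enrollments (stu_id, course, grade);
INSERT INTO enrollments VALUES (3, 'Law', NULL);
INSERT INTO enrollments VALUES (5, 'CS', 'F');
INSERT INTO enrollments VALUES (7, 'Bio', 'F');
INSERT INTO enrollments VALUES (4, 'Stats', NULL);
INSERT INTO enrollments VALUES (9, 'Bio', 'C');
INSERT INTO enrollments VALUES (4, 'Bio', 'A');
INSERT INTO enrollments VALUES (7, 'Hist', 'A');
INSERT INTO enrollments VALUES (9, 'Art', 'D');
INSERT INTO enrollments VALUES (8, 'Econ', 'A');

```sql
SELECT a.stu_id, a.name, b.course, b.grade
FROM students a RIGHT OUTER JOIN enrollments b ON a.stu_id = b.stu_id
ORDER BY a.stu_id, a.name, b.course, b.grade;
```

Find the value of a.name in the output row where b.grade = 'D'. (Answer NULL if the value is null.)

RIGHT JOIN keeps every row from `enrollments`; unmatched rows get NULL for `students`'s columns.
Matching on a.stu_id = b.stu_id. A NULL in a compared column never satisfies the condition.
Matched pairs: 4; unmatched b rows kept: 7.

NULL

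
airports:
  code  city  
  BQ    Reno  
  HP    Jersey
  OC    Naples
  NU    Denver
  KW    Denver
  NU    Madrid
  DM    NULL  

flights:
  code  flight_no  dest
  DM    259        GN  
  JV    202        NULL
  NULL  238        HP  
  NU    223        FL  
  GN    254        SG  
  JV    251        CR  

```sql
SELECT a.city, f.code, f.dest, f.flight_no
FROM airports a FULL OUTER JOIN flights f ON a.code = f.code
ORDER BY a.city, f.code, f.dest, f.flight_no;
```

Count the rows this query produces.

FULL OUTER JOIN keeps every row from both sides; unmatched rows get NULL for the other side's columns.
Matching on a.code = f.code. A NULL in a compared column never satisfies the condition.
- a[0] code=BQ → no match; kept with NULLs on the f side.
- a[1] code=HP → no match; kept with NULLs on the f side.
- a[2] code=OC → no match; kept with NULLs on the f side.
- a[3] code=NU → 1 match(es) in f → 1 row(s).
- a[4] code=KW → no match; kept with NULLs on the f side.
- a[5] code=NU → 1 match(es) in f → 1 row(s).
- a[6] code=DM → 1 match(es) in f → 1 row(s).
- 4 f row(s) had no a match → kept, a columns NULL.
Total: 3 matched + 8 padded = 11 rows.

11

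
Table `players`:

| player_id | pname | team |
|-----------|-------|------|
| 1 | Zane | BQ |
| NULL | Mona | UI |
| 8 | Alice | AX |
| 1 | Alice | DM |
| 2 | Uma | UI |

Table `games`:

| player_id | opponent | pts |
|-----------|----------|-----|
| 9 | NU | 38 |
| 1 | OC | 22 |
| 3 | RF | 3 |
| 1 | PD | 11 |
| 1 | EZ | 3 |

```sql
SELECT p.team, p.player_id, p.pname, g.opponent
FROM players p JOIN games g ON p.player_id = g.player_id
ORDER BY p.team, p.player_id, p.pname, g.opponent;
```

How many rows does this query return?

INNER JOIN keeps only pairs where the ON condition holds.
Matching on p.player_id = g.player_id. A NULL in a compared column never satisfies the condition.
- player_id=1: 3 matching g row(s), so 3 row(s) emitted.
- player_id=NULL: no matching g row, dropped.
- player_id=8: no matching g row, dropped.
- player_id=1: 3 matching g row(s), so 3 row(s) emitted.
- player_id=2: no matching g row, dropped.
Total: 6 rows.

6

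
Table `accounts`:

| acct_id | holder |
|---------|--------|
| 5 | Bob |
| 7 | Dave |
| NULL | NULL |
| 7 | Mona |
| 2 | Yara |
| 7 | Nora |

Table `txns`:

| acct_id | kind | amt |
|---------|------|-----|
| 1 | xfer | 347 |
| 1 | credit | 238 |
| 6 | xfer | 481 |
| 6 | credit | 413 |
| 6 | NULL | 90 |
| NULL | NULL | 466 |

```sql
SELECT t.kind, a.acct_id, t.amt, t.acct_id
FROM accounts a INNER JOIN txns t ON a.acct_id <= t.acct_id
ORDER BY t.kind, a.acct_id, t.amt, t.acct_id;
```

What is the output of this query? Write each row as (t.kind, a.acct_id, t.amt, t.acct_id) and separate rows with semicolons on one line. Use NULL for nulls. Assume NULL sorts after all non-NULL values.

(credit, 2, 413, 6); (credit, 5, 413, 6); (xfer, 2, 481, 6); (xfer, 5, 481, 6); (NULL, 2, 90, 6); (NULL, 5, 90, 6)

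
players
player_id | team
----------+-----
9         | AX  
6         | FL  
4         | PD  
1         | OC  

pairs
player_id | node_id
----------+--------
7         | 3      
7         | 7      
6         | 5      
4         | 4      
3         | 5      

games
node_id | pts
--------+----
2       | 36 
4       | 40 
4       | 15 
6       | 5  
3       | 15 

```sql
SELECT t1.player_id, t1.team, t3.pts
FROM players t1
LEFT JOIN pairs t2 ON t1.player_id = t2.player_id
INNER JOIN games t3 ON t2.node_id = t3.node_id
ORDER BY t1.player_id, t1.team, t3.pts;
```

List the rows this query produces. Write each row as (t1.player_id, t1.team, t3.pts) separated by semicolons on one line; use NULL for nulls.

Step 1 — t1 LEFT JOIN t2 on player_id → 4 row(s).
Then INNER JOIN `games t3` on node_id: keep only rows whose t2.node_id appears in t3.

(4, PD, 15); (4, PD, 40)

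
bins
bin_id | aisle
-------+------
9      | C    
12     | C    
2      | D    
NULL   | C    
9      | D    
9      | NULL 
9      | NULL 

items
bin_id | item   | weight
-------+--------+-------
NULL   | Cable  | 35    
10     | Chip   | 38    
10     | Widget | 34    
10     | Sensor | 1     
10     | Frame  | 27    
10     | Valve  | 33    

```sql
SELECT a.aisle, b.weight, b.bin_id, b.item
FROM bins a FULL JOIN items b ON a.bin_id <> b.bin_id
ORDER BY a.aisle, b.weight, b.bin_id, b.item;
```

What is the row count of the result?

32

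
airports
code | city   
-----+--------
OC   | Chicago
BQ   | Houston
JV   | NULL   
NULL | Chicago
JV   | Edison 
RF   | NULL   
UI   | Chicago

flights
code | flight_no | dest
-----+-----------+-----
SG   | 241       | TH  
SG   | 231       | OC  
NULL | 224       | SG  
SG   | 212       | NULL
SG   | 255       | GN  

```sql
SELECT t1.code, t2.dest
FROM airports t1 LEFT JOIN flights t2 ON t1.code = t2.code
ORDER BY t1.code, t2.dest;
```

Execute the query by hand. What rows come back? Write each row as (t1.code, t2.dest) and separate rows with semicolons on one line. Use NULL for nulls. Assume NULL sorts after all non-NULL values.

(BQ, NULL); (JV, NULL); (JV, NULL); (OC, NULL); (RF, NULL); (UI, NULL); (NULL, NULL)

LEFT JOIN keeps every row from `airports`; unmatched rows get NULL for `flights`'s columns.
Matching on t1.code = t2.code. A NULL in a compared column never satisfies the condition.
Matched pairs: 0; unmatched t1 rows kept: 7.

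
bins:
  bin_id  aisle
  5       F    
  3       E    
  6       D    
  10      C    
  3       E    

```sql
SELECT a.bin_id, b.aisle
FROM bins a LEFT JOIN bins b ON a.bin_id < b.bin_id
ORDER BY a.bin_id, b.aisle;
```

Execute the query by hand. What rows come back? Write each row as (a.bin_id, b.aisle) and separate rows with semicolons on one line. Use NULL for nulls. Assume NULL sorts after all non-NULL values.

(3, C); (3, C); (3, D); (3, D); (3, F); (3, F); (5, C); (5, D); (6, C); (10, NULL)

LEFT JOIN keeps every row from `bins a`; unmatched rows get NULL for `bins b`'s columns.
Matching on a.bin_id < b.bin_id.
- a row (bin_id=5): matches 2 b row(s) → 2 output row(s).
- a row (bin_id=3): matches 3 b row(s) → 3 output row(s).
- a row (bin_id=6): matches 1 b row(s) → 1 output row(s).
- a row (bin_id=10): no match → kept, b columns NULL.
- a row (bin_id=3): matches 3 b row(s) → 3 output row(s).
After projecting and ordering:
a.bin_id | b.aisle
3 | C
3 | C
3 | D
3 | D
3 | F
3 | F
5 | C
5 | D
6 | C
10 | NULL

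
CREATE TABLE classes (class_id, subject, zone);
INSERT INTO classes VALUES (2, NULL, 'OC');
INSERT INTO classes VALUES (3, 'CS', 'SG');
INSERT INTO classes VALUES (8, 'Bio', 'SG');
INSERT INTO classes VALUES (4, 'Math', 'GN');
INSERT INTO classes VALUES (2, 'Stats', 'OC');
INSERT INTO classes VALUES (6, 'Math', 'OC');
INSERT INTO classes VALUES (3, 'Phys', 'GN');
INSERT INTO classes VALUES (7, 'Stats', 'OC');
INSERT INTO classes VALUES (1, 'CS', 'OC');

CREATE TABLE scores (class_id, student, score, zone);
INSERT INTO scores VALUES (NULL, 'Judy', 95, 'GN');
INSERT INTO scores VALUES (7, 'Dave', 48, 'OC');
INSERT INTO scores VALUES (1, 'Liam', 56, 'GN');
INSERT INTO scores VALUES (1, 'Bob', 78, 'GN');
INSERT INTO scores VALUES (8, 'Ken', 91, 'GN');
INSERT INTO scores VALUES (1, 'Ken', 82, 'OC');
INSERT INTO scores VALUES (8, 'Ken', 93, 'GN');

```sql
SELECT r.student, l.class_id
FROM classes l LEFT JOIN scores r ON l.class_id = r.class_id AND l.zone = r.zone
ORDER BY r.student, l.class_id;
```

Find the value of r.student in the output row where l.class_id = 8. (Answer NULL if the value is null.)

LEFT JOIN keeps every row from `classes`; unmatched rows get NULL for `scores`'s columns.
Matching on l.class_id = r.class_id AND l.zone = r.zone. A NULL in a compared column never satisfies the condition.
Matched pairs: 2; unmatched l rows kept: 7.

NULL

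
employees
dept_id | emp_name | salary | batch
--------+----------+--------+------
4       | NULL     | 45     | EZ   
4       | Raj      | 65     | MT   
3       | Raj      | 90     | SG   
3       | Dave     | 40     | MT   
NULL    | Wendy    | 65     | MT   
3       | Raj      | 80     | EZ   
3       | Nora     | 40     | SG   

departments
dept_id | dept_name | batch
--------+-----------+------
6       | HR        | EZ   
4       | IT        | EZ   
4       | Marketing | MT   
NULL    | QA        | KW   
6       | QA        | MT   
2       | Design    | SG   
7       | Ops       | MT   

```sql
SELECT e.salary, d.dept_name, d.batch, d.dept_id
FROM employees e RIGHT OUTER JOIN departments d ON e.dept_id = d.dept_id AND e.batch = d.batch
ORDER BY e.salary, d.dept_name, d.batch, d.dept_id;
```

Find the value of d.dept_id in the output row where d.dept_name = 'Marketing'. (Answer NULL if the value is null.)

RIGHT JOIN keeps every row from `departments`; unmatched rows get NULL for `employees`'s columns.
Matching on e.dept_id = d.dept_id AND e.batch = d.batch. A NULL in a compared column never satisfies the condition.
Matched pairs: 2; unmatched d rows kept: 5.

4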